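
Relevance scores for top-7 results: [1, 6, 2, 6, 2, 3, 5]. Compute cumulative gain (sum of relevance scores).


Cumulative Gain = sum of relevance scores
Position 1: rel=1, running sum=1
Position 2: rel=6, running sum=7
Position 3: rel=2, running sum=9
Position 4: rel=6, running sum=15
Position 5: rel=2, running sum=17
Position 6: rel=3, running sum=20
Position 7: rel=5, running sum=25
CG = 25

25


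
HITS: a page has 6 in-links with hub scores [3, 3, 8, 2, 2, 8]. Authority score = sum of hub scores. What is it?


Authority = sum of hub scores of in-linkers
In-link 1: hub score = 3
In-link 2: hub score = 3
In-link 3: hub score = 8
In-link 4: hub score = 2
In-link 5: hub score = 2
In-link 6: hub score = 8
Authority = 3 + 3 + 8 + 2 + 2 + 8 = 26

26


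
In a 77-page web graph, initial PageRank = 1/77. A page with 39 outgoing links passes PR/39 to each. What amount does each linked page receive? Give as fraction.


Initial PR = 1/77 = 1/77
Outlinks = 39
Contribution per link = PR / outlinks
= 1/77 / 39
= 1/3003

1/3003


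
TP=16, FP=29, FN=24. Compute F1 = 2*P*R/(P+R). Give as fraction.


F1 = 2 * P * R / (P + R)
P = TP/(TP+FP) = 16/45 = 16/45
R = TP/(TP+FN) = 16/40 = 2/5
2 * P * R = 2 * 16/45 * 2/5 = 64/225
P + R = 16/45 + 2/5 = 34/45
F1 = 64/225 / 34/45 = 32/85

32/85


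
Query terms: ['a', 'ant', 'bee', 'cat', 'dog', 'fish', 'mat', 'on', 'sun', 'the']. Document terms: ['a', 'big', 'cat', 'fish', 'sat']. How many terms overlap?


Query terms: ['a', 'ant', 'bee', 'cat', 'dog', 'fish', 'mat', 'on', 'sun', 'the']
Document terms: ['a', 'big', 'cat', 'fish', 'sat']
Common terms: ['a', 'cat', 'fish']
Overlap count = 3

3


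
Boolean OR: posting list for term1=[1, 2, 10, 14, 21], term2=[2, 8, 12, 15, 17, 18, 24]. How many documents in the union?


Boolean OR: find union of posting lists
term1 docs: [1, 2, 10, 14, 21]
term2 docs: [2, 8, 12, 15, 17, 18, 24]
Union: [1, 2, 8, 10, 12, 14, 15, 17, 18, 21, 24]
|union| = 11

11


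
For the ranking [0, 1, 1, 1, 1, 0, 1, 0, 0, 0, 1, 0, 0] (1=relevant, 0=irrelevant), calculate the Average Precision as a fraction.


Computing P@k for each relevant position:
Position 1: not relevant
Position 2: relevant, P@2 = 1/2 = 1/2
Position 3: relevant, P@3 = 2/3 = 2/3
Position 4: relevant, P@4 = 3/4 = 3/4
Position 5: relevant, P@5 = 4/5 = 4/5
Position 6: not relevant
Position 7: relevant, P@7 = 5/7 = 5/7
Position 8: not relevant
Position 9: not relevant
Position 10: not relevant
Position 11: relevant, P@11 = 6/11 = 6/11
Position 12: not relevant
Position 13: not relevant
Sum of P@k = 1/2 + 2/3 + 3/4 + 4/5 + 5/7 + 6/11 = 18371/4620
AP = 18371/4620 / 6 = 18371/27720

18371/27720


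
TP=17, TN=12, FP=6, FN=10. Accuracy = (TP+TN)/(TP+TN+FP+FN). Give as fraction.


Accuracy = (TP + TN) / (TP + TN + FP + FN)
TP + TN = 17 + 12 = 29
Total = 17 + 12 + 6 + 10 = 45
Accuracy = 29 / 45 = 29/45

29/45


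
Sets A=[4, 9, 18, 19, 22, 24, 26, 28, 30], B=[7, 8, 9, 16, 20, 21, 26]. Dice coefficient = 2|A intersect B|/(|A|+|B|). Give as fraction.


A intersect B = [9, 26]
|A intersect B| = 2
|A| = 9, |B| = 7
Dice = 2*2 / (9+7)
= 4 / 16 = 1/4

1/4


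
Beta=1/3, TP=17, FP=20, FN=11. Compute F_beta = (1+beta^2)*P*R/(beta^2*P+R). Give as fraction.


P = TP/(TP+FP) = 17/37 = 17/37
R = TP/(TP+FN) = 17/28 = 17/28
beta^2 = 1/3^2 = 1/9
(1 + beta^2) = 10/9
Numerator = (1+beta^2)*P*R = 1445/4662
Denominator = beta^2*P + R = 17/333 + 17/28 = 6137/9324
F_beta = 170/361

170/361


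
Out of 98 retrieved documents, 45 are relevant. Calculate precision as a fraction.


Precision = relevant_retrieved / total_retrieved
= 45 / 98
= 45 / (45 + 53)
= 45/98

45/98


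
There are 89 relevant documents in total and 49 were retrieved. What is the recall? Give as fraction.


Recall = retrieved_relevant / total_relevant
= 49 / 89
= 49 / (49 + 40)
= 49/89

49/89


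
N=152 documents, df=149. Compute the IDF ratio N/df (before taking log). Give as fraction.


IDF ratio = N / df
= 152 / 149
= 152/149

152/149


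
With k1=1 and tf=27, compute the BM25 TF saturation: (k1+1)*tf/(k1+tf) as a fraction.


BM25 TF component = (k1+1)*tf / (k1+tf)
k1 = 1, tf = 27
Numerator = (1+1)*27 = 54
Denominator = 1 + 27 = 28
= 54/28 = 27/14

27/14


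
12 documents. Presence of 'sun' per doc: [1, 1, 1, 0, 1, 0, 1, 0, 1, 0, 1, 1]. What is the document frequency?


Checking each document for 'sun':
Doc 1: present
Doc 2: present
Doc 3: present
Doc 4: absent
Doc 5: present
Doc 6: absent
Doc 7: present
Doc 8: absent
Doc 9: present
Doc 10: absent
Doc 11: present
Doc 12: present
df = sum of presences = 1 + 1 + 1 + 0 + 1 + 0 + 1 + 0 + 1 + 0 + 1 + 1 = 8

8


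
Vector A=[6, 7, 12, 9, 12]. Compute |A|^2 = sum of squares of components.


|A|^2 = sum of squared components
A[0]^2 = 6^2 = 36
A[1]^2 = 7^2 = 49
A[2]^2 = 12^2 = 144
A[3]^2 = 9^2 = 81
A[4]^2 = 12^2 = 144
Sum = 36 + 49 + 144 + 81 + 144 = 454

454


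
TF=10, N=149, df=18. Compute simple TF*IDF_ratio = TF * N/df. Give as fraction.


TF * (N/df)
= 10 * (149/18)
= 10 * 149/18
= 745/9

745/9


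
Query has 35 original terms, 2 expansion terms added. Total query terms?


Original terms: 35
Expansion terms: 2
Total = 35 + 2 = 37

37


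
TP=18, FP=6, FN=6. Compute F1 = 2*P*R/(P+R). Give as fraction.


F1 = 2 * P * R / (P + R)
P = TP/(TP+FP) = 18/24 = 3/4
R = TP/(TP+FN) = 18/24 = 3/4
2 * P * R = 2 * 3/4 * 3/4 = 9/8
P + R = 3/4 + 3/4 = 3/2
F1 = 9/8 / 3/2 = 3/4

3/4


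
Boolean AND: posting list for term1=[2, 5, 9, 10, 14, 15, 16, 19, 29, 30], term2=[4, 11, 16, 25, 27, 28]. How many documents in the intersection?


Boolean AND: find intersection of posting lists
term1 docs: [2, 5, 9, 10, 14, 15, 16, 19, 29, 30]
term2 docs: [4, 11, 16, 25, 27, 28]
Intersection: [16]
|intersection| = 1

1


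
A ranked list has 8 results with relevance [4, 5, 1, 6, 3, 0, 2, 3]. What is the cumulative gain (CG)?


Cumulative Gain = sum of relevance scores
Position 1: rel=4, running sum=4
Position 2: rel=5, running sum=9
Position 3: rel=1, running sum=10
Position 4: rel=6, running sum=16
Position 5: rel=3, running sum=19
Position 6: rel=0, running sum=19
Position 7: rel=2, running sum=21
Position 8: rel=3, running sum=24
CG = 24

24


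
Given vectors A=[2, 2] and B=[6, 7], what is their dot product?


Dot product = sum of element-wise products
A[0]*B[0] = 2*6 = 12
A[1]*B[1] = 2*7 = 14
Sum = 12 + 14 = 26

26


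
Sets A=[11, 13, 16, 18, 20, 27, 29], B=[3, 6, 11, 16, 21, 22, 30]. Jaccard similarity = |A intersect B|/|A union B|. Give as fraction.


A intersect B = [11, 16]
|A intersect B| = 2
A union B = [3, 6, 11, 13, 16, 18, 20, 21, 22, 27, 29, 30]
|A union B| = 12
Jaccard = 2/12 = 1/6

1/6


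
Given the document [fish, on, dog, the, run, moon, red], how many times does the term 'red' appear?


Document has 7 words
Scanning for 'red':
Found at positions: [6]
Count = 1

1


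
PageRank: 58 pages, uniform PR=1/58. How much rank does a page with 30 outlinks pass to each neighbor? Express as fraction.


Initial PR = 1/58 = 1/58
Outlinks = 30
Contribution per link = PR / outlinks
= 1/58 / 30
= 1/1740

1/1740


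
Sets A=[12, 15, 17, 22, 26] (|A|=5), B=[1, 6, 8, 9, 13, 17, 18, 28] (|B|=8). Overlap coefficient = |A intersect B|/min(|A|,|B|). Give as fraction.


A intersect B = [17]
|A intersect B| = 1
min(|A|, |B|) = min(5, 8) = 5
Overlap = 1 / 5 = 1/5

1/5


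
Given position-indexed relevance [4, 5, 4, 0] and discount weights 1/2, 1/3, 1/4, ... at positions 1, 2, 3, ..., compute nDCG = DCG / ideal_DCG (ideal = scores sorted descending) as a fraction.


Position discount weights w_i = 1/(i+1) for i=1..4:
Weights = [1/2, 1/3, 1/4, 1/5]
Actual relevance: [4, 5, 4, 0]
DCG = 4/2 + 5/3 + 4/4 + 0/5 = 14/3
Ideal relevance (sorted desc): [5, 4, 4, 0]
Ideal DCG = 5/2 + 4/3 + 4/4 + 0/5 = 29/6
nDCG = DCG / ideal_DCG = 14/3 / 29/6 = 28/29

28/29


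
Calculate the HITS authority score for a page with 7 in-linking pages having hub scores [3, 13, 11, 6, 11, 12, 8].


Authority = sum of hub scores of in-linkers
In-link 1: hub score = 3
In-link 2: hub score = 13
In-link 3: hub score = 11
In-link 4: hub score = 6
In-link 5: hub score = 11
In-link 6: hub score = 12
In-link 7: hub score = 8
Authority = 3 + 13 + 11 + 6 + 11 + 12 + 8 = 64

64


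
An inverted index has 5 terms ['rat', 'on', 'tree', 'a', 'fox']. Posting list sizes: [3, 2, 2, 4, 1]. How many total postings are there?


Summing posting list sizes:
'rat': 3 postings
'on': 2 postings
'tree': 2 postings
'a': 4 postings
'fox': 1 postings
Total = 3 + 2 + 2 + 4 + 1 = 12

12


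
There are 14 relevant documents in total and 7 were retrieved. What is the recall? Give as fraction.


Recall = retrieved_relevant / total_relevant
= 7 / 14
= 7 / (7 + 7)
= 1/2

1/2


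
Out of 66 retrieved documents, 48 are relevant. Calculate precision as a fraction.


Precision = relevant_retrieved / total_retrieved
= 48 / 66
= 48 / (48 + 18)
= 8/11

8/11


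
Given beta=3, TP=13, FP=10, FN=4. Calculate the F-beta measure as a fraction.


P = TP/(TP+FP) = 13/23 = 13/23
R = TP/(TP+FN) = 13/17 = 13/17
beta^2 = 3^2 = 9
(1 + beta^2) = 10
Numerator = (1+beta^2)*P*R = 1690/391
Denominator = beta^2*P + R = 117/23 + 13/17 = 2288/391
F_beta = 65/88

65/88


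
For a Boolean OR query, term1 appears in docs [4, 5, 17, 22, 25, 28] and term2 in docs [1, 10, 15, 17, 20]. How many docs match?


Boolean OR: find union of posting lists
term1 docs: [4, 5, 17, 22, 25, 28]
term2 docs: [1, 10, 15, 17, 20]
Union: [1, 4, 5, 10, 15, 17, 20, 22, 25, 28]
|union| = 10

10


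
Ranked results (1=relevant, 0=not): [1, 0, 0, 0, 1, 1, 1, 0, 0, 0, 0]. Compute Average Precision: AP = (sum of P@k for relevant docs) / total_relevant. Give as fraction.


Computing P@k for each relevant position:
Position 1: relevant, P@1 = 1/1 = 1
Position 2: not relevant
Position 3: not relevant
Position 4: not relevant
Position 5: relevant, P@5 = 2/5 = 2/5
Position 6: relevant, P@6 = 3/6 = 1/2
Position 7: relevant, P@7 = 4/7 = 4/7
Position 8: not relevant
Position 9: not relevant
Position 10: not relevant
Position 11: not relevant
Sum of P@k = 1 + 2/5 + 1/2 + 4/7 = 173/70
AP = 173/70 / 4 = 173/280

173/280


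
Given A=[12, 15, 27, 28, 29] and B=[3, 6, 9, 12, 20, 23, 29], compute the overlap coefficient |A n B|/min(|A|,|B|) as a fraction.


A intersect B = [12, 29]
|A intersect B| = 2
min(|A|, |B|) = min(5, 7) = 5
Overlap = 2 / 5 = 2/5

2/5


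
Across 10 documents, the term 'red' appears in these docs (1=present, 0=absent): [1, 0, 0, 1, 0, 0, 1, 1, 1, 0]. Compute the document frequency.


Checking each document for 'red':
Doc 1: present
Doc 2: absent
Doc 3: absent
Doc 4: present
Doc 5: absent
Doc 6: absent
Doc 7: present
Doc 8: present
Doc 9: present
Doc 10: absent
df = sum of presences = 1 + 0 + 0 + 1 + 0 + 0 + 1 + 1 + 1 + 0 = 5

5


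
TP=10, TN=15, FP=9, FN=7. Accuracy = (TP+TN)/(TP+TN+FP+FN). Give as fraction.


Accuracy = (TP + TN) / (TP + TN + FP + FN)
TP + TN = 10 + 15 = 25
Total = 10 + 15 + 9 + 7 = 41
Accuracy = 25 / 41 = 25/41

25/41


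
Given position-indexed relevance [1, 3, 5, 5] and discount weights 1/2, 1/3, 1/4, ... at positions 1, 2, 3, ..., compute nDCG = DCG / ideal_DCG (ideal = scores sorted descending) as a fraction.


Position discount weights w_i = 1/(i+1) for i=1..4:
Weights = [1/2, 1/3, 1/4, 1/5]
Actual relevance: [1, 3, 5, 5]
DCG = 1/2 + 3/3 + 5/4 + 5/5 = 15/4
Ideal relevance (sorted desc): [5, 5, 3, 1]
Ideal DCG = 5/2 + 5/3 + 3/4 + 1/5 = 307/60
nDCG = DCG / ideal_DCG = 15/4 / 307/60 = 225/307

225/307


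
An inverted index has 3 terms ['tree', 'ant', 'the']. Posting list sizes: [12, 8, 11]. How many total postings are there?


Summing posting list sizes:
'tree': 12 postings
'ant': 8 postings
'the': 11 postings
Total = 12 + 8 + 11 = 31

31


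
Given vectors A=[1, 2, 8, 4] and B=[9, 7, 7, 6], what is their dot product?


Dot product = sum of element-wise products
A[0]*B[0] = 1*9 = 9
A[1]*B[1] = 2*7 = 14
A[2]*B[2] = 8*7 = 56
A[3]*B[3] = 4*6 = 24
Sum = 9 + 14 + 56 + 24 = 103

103


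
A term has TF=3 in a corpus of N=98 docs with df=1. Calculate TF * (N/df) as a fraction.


TF * (N/df)
= 3 * (98/1)
= 3 * 98
= 294

294


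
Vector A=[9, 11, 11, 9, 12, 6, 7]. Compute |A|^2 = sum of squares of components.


|A|^2 = sum of squared components
A[0]^2 = 9^2 = 81
A[1]^2 = 11^2 = 121
A[2]^2 = 11^2 = 121
A[3]^2 = 9^2 = 81
A[4]^2 = 12^2 = 144
A[5]^2 = 6^2 = 36
A[6]^2 = 7^2 = 49
Sum = 81 + 121 + 121 + 81 + 144 + 36 + 49 = 633

633


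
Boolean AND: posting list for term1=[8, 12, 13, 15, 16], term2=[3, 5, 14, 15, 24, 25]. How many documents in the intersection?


Boolean AND: find intersection of posting lists
term1 docs: [8, 12, 13, 15, 16]
term2 docs: [3, 5, 14, 15, 24, 25]
Intersection: [15]
|intersection| = 1

1


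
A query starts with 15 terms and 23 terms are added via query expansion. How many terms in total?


Original terms: 15
Expansion terms: 23
Total = 15 + 23 = 38

38


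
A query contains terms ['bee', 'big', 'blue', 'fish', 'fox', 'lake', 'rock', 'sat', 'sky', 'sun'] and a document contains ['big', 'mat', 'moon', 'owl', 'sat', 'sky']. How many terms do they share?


Query terms: ['bee', 'big', 'blue', 'fish', 'fox', 'lake', 'rock', 'sat', 'sky', 'sun']
Document terms: ['big', 'mat', 'moon', 'owl', 'sat', 'sky']
Common terms: ['big', 'sat', 'sky']
Overlap count = 3

3


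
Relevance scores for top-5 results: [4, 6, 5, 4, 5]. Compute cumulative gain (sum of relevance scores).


Cumulative Gain = sum of relevance scores
Position 1: rel=4, running sum=4
Position 2: rel=6, running sum=10
Position 3: rel=5, running sum=15
Position 4: rel=4, running sum=19
Position 5: rel=5, running sum=24
CG = 24

24


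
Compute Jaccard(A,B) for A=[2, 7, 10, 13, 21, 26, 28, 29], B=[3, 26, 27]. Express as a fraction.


A intersect B = [26]
|A intersect B| = 1
A union B = [2, 3, 7, 10, 13, 21, 26, 27, 28, 29]
|A union B| = 10
Jaccard = 1/10 = 1/10

1/10


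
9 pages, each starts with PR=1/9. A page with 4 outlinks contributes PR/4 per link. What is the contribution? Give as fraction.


Initial PR = 1/9 = 1/9
Outlinks = 4
Contribution per link = PR / outlinks
= 1/9 / 4
= 1/36

1/36


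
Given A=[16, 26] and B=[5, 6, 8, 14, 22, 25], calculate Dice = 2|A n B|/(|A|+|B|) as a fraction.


A intersect B = []
|A intersect B| = 0
|A| = 2, |B| = 6
Dice = 2*0 / (2+6)
= 0 / 8 = 0

0


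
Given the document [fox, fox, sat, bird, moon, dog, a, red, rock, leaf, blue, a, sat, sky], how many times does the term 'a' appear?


Document has 14 words
Scanning for 'a':
Found at positions: [6, 11]
Count = 2

2


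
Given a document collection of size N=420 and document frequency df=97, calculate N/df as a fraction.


IDF ratio = N / df
= 420 / 97
= 420/97

420/97


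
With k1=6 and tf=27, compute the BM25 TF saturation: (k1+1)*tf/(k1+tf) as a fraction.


BM25 TF component = (k1+1)*tf / (k1+tf)
k1 = 6, tf = 27
Numerator = (6+1)*27 = 189
Denominator = 6 + 27 = 33
= 189/33 = 63/11

63/11


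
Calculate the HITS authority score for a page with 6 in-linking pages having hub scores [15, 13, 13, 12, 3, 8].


Authority = sum of hub scores of in-linkers
In-link 1: hub score = 15
In-link 2: hub score = 13
In-link 3: hub score = 13
In-link 4: hub score = 12
In-link 5: hub score = 3
In-link 6: hub score = 8
Authority = 15 + 13 + 13 + 12 + 3 + 8 = 64

64


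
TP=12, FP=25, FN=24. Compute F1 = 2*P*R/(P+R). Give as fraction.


F1 = 2 * P * R / (P + R)
P = TP/(TP+FP) = 12/37 = 12/37
R = TP/(TP+FN) = 12/36 = 1/3
2 * P * R = 2 * 12/37 * 1/3 = 8/37
P + R = 12/37 + 1/3 = 73/111
F1 = 8/37 / 73/111 = 24/73

24/73


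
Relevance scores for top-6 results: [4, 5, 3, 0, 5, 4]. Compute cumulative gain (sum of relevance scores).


Cumulative Gain = sum of relevance scores
Position 1: rel=4, running sum=4
Position 2: rel=5, running sum=9
Position 3: rel=3, running sum=12
Position 4: rel=0, running sum=12
Position 5: rel=5, running sum=17
Position 6: rel=4, running sum=21
CG = 21

21


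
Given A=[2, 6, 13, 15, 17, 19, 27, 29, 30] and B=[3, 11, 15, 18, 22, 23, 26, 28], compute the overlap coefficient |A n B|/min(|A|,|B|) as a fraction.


A intersect B = [15]
|A intersect B| = 1
min(|A|, |B|) = min(9, 8) = 8
Overlap = 1 / 8 = 1/8

1/8


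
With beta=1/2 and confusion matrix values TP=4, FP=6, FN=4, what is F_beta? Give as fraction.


P = TP/(TP+FP) = 4/10 = 2/5
R = TP/(TP+FN) = 4/8 = 1/2
beta^2 = 1/2^2 = 1/4
(1 + beta^2) = 5/4
Numerator = (1+beta^2)*P*R = 1/4
Denominator = beta^2*P + R = 1/10 + 1/2 = 3/5
F_beta = 5/12

5/12


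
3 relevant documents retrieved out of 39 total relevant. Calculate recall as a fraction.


Recall = retrieved_relevant / total_relevant
= 3 / 39
= 3 / (3 + 36)
= 1/13

1/13


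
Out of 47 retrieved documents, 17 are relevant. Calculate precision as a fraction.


Precision = relevant_retrieved / total_retrieved
= 17 / 47
= 17 / (17 + 30)
= 17/47

17/47


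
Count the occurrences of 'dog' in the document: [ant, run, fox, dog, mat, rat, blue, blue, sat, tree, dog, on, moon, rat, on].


Document has 15 words
Scanning for 'dog':
Found at positions: [3, 10]
Count = 2

2


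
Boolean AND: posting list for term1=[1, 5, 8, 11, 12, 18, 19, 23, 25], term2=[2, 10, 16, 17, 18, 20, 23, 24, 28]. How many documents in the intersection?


Boolean AND: find intersection of posting lists
term1 docs: [1, 5, 8, 11, 12, 18, 19, 23, 25]
term2 docs: [2, 10, 16, 17, 18, 20, 23, 24, 28]
Intersection: [18, 23]
|intersection| = 2

2


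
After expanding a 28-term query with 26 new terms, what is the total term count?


Original terms: 28
Expansion terms: 26
Total = 28 + 26 = 54

54


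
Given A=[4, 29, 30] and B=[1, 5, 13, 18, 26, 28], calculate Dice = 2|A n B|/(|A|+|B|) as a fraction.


A intersect B = []
|A intersect B| = 0
|A| = 3, |B| = 6
Dice = 2*0 / (3+6)
= 0 / 9 = 0

0


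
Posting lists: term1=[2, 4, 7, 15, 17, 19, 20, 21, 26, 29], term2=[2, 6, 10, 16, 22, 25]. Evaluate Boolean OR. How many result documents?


Boolean OR: find union of posting lists
term1 docs: [2, 4, 7, 15, 17, 19, 20, 21, 26, 29]
term2 docs: [2, 6, 10, 16, 22, 25]
Union: [2, 4, 6, 7, 10, 15, 16, 17, 19, 20, 21, 22, 25, 26, 29]
|union| = 15

15


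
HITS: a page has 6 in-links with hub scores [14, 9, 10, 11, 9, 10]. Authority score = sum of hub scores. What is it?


Authority = sum of hub scores of in-linkers
In-link 1: hub score = 14
In-link 2: hub score = 9
In-link 3: hub score = 10
In-link 4: hub score = 11
In-link 5: hub score = 9
In-link 6: hub score = 10
Authority = 14 + 9 + 10 + 11 + 9 + 10 = 63

63


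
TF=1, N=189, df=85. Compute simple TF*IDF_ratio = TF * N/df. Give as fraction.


TF * (N/df)
= 1 * (189/85)
= 1 * 189/85
= 189/85

189/85


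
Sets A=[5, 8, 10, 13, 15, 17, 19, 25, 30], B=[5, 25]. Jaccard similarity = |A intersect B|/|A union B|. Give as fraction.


A intersect B = [5, 25]
|A intersect B| = 2
A union B = [5, 8, 10, 13, 15, 17, 19, 25, 30]
|A union B| = 9
Jaccard = 2/9 = 2/9

2/9


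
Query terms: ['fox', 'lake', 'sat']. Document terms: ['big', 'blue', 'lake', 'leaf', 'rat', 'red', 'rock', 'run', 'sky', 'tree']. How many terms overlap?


Query terms: ['fox', 'lake', 'sat']
Document terms: ['big', 'blue', 'lake', 'leaf', 'rat', 'red', 'rock', 'run', 'sky', 'tree']
Common terms: ['lake']
Overlap count = 1

1


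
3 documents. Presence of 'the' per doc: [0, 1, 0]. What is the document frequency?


Checking each document for 'the':
Doc 1: absent
Doc 2: present
Doc 3: absent
df = sum of presences = 0 + 1 + 0 = 1

1


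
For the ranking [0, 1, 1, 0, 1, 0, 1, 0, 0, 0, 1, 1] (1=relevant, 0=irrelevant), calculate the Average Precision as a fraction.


Computing P@k for each relevant position:
Position 1: not relevant
Position 2: relevant, P@2 = 1/2 = 1/2
Position 3: relevant, P@3 = 2/3 = 2/3
Position 4: not relevant
Position 5: relevant, P@5 = 3/5 = 3/5
Position 6: not relevant
Position 7: relevant, P@7 = 4/7 = 4/7
Position 8: not relevant
Position 9: not relevant
Position 10: not relevant
Position 11: relevant, P@11 = 5/11 = 5/11
Position 12: relevant, P@12 = 6/12 = 1/2
Sum of P@k = 1/2 + 2/3 + 3/5 + 4/7 + 5/11 + 1/2 = 3803/1155
AP = 3803/1155 / 6 = 3803/6930

3803/6930


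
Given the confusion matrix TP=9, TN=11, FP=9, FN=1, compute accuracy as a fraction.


Accuracy = (TP + TN) / (TP + TN + FP + FN)
TP + TN = 9 + 11 = 20
Total = 9 + 11 + 9 + 1 = 30
Accuracy = 20 / 30 = 2/3

2/3


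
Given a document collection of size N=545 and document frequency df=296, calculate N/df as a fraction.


IDF ratio = N / df
= 545 / 296
= 545/296

545/296


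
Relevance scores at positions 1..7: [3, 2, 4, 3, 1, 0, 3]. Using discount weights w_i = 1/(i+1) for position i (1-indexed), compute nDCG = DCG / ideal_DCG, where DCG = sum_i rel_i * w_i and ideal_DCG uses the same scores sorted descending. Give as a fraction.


Position discount weights w_i = 1/(i+1) for i=1..7:
Weights = [1/2, 1/3, 1/4, 1/5, 1/6, 1/7, 1/8]
Actual relevance: [3, 2, 4, 3, 1, 0, 3]
DCG = 3/2 + 2/3 + 4/4 + 3/5 + 1/6 + 0/7 + 3/8 = 517/120
Ideal relevance (sorted desc): [4, 3, 3, 3, 2, 1, 0]
Ideal DCG = 4/2 + 3/3 + 3/4 + 3/5 + 2/6 + 1/7 + 0/8 = 2027/420
nDCG = DCG / ideal_DCG = 517/120 / 2027/420 = 3619/4054

3619/4054


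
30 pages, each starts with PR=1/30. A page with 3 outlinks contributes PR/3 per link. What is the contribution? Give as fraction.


Initial PR = 1/30 = 1/30
Outlinks = 3
Contribution per link = PR / outlinks
= 1/30 / 3
= 1/90

1/90


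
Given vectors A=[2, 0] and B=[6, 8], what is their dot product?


Dot product = sum of element-wise products
A[0]*B[0] = 2*6 = 12
A[1]*B[1] = 0*8 = 0
Sum = 12 + 0 = 12

12


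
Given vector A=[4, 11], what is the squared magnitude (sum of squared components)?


|A|^2 = sum of squared components
A[0]^2 = 4^2 = 16
A[1]^2 = 11^2 = 121
Sum = 16 + 121 = 137

137


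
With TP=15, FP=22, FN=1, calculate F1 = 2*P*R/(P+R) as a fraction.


F1 = 2 * P * R / (P + R)
P = TP/(TP+FP) = 15/37 = 15/37
R = TP/(TP+FN) = 15/16 = 15/16
2 * P * R = 2 * 15/37 * 15/16 = 225/296
P + R = 15/37 + 15/16 = 795/592
F1 = 225/296 / 795/592 = 30/53

30/53


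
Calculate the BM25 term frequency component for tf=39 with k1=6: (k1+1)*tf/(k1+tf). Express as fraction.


BM25 TF component = (k1+1)*tf / (k1+tf)
k1 = 6, tf = 39
Numerator = (6+1)*39 = 273
Denominator = 6 + 39 = 45
= 273/45 = 91/15

91/15


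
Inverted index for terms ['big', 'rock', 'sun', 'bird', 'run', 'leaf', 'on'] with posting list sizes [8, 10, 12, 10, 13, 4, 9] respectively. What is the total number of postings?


Summing posting list sizes:
'big': 8 postings
'rock': 10 postings
'sun': 12 postings
'bird': 10 postings
'run': 13 postings
'leaf': 4 postings
'on': 9 postings
Total = 8 + 10 + 12 + 10 + 13 + 4 + 9 = 66

66


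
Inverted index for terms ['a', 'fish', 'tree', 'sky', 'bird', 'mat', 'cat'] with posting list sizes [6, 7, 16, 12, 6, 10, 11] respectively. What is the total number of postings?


Summing posting list sizes:
'a': 6 postings
'fish': 7 postings
'tree': 16 postings
'sky': 12 postings
'bird': 6 postings
'mat': 10 postings
'cat': 11 postings
Total = 6 + 7 + 16 + 12 + 6 + 10 + 11 = 68

68


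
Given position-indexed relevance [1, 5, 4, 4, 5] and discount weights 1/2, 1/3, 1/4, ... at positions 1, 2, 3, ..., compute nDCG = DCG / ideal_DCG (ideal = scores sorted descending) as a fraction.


Position discount weights w_i = 1/(i+1) for i=1..5:
Weights = [1/2, 1/3, 1/4, 1/5, 1/6]
Actual relevance: [1, 5, 4, 4, 5]
DCG = 1/2 + 5/3 + 4/4 + 4/5 + 5/6 = 24/5
Ideal relevance (sorted desc): [5, 5, 4, 4, 1]
Ideal DCG = 5/2 + 5/3 + 4/4 + 4/5 + 1/6 = 92/15
nDCG = DCG / ideal_DCG = 24/5 / 92/15 = 18/23

18/23


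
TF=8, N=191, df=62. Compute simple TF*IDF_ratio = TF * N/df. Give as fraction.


TF * (N/df)
= 8 * (191/62)
= 8 * 191/62
= 764/31

764/31


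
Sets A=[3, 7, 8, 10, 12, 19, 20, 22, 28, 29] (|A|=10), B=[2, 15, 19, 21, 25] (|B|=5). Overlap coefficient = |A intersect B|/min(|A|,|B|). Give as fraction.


A intersect B = [19]
|A intersect B| = 1
min(|A|, |B|) = min(10, 5) = 5
Overlap = 1 / 5 = 1/5

1/5


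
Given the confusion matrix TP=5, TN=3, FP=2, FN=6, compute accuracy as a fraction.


Accuracy = (TP + TN) / (TP + TN + FP + FN)
TP + TN = 5 + 3 = 8
Total = 5 + 3 + 2 + 6 = 16
Accuracy = 8 / 16 = 1/2

1/2


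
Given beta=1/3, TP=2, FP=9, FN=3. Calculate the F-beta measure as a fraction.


P = TP/(TP+FP) = 2/11 = 2/11
R = TP/(TP+FN) = 2/5 = 2/5
beta^2 = 1/3^2 = 1/9
(1 + beta^2) = 10/9
Numerator = (1+beta^2)*P*R = 8/99
Denominator = beta^2*P + R = 2/99 + 2/5 = 208/495
F_beta = 5/26

5/26


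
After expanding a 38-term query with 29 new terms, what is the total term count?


Original terms: 38
Expansion terms: 29
Total = 38 + 29 = 67

67


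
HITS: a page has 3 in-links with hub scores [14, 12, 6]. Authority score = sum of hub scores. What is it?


Authority = sum of hub scores of in-linkers
In-link 1: hub score = 14
In-link 2: hub score = 12
In-link 3: hub score = 6
Authority = 14 + 12 + 6 = 32

32


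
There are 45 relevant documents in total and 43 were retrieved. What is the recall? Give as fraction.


Recall = retrieved_relevant / total_relevant
= 43 / 45
= 43 / (43 + 2)
= 43/45

43/45


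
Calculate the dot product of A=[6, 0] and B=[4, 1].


Dot product = sum of element-wise products
A[0]*B[0] = 6*4 = 24
A[1]*B[1] = 0*1 = 0
Sum = 24 + 0 = 24

24


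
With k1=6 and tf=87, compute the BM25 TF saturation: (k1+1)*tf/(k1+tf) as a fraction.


BM25 TF component = (k1+1)*tf / (k1+tf)
k1 = 6, tf = 87
Numerator = (6+1)*87 = 609
Denominator = 6 + 87 = 93
= 609/93 = 203/31

203/31


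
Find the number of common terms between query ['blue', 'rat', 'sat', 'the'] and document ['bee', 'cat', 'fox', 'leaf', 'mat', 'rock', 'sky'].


Query terms: ['blue', 'rat', 'sat', 'the']
Document terms: ['bee', 'cat', 'fox', 'leaf', 'mat', 'rock', 'sky']
Common terms: []
Overlap count = 0

0


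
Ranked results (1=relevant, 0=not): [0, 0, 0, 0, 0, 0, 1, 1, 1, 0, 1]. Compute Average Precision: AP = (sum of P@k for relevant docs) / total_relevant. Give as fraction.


Computing P@k for each relevant position:
Position 1: not relevant
Position 2: not relevant
Position 3: not relevant
Position 4: not relevant
Position 5: not relevant
Position 6: not relevant
Position 7: relevant, P@7 = 1/7 = 1/7
Position 8: relevant, P@8 = 2/8 = 1/4
Position 9: relevant, P@9 = 3/9 = 1/3
Position 10: not relevant
Position 11: relevant, P@11 = 4/11 = 4/11
Sum of P@k = 1/7 + 1/4 + 1/3 + 4/11 = 1007/924
AP = 1007/924 / 4 = 1007/3696

1007/3696


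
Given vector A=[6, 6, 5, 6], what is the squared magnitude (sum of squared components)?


|A|^2 = sum of squared components
A[0]^2 = 6^2 = 36
A[1]^2 = 6^2 = 36
A[2]^2 = 5^2 = 25
A[3]^2 = 6^2 = 36
Sum = 36 + 36 + 25 + 36 = 133

133


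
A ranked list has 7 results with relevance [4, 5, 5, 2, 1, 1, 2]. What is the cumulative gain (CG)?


Cumulative Gain = sum of relevance scores
Position 1: rel=4, running sum=4
Position 2: rel=5, running sum=9
Position 3: rel=5, running sum=14
Position 4: rel=2, running sum=16
Position 5: rel=1, running sum=17
Position 6: rel=1, running sum=18
Position 7: rel=2, running sum=20
CG = 20

20


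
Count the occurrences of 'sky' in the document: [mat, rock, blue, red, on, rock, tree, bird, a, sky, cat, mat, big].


Document has 13 words
Scanning for 'sky':
Found at positions: [9]
Count = 1

1


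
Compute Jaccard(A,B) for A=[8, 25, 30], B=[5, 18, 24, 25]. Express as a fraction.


A intersect B = [25]
|A intersect B| = 1
A union B = [5, 8, 18, 24, 25, 30]
|A union B| = 6
Jaccard = 1/6 = 1/6

1/6


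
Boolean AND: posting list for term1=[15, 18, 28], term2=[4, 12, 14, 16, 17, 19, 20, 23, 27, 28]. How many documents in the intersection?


Boolean AND: find intersection of posting lists
term1 docs: [15, 18, 28]
term2 docs: [4, 12, 14, 16, 17, 19, 20, 23, 27, 28]
Intersection: [28]
|intersection| = 1

1


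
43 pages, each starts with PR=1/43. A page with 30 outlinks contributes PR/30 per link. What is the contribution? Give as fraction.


Initial PR = 1/43 = 1/43
Outlinks = 30
Contribution per link = PR / outlinks
= 1/43 / 30
= 1/1290

1/1290


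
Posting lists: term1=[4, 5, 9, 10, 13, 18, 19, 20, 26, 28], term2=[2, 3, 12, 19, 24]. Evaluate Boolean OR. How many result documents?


Boolean OR: find union of posting lists
term1 docs: [4, 5, 9, 10, 13, 18, 19, 20, 26, 28]
term2 docs: [2, 3, 12, 19, 24]
Union: [2, 3, 4, 5, 9, 10, 12, 13, 18, 19, 20, 24, 26, 28]
|union| = 14

14


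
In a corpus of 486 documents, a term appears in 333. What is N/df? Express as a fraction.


IDF ratio = N / df
= 486 / 333
= 54/37

54/37


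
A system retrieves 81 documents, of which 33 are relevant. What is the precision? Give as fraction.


Precision = relevant_retrieved / total_retrieved
= 33 / 81
= 33 / (33 + 48)
= 11/27

11/27


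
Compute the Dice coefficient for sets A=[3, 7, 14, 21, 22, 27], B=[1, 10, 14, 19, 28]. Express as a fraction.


A intersect B = [14]
|A intersect B| = 1
|A| = 6, |B| = 5
Dice = 2*1 / (6+5)
= 2 / 11 = 2/11

2/11


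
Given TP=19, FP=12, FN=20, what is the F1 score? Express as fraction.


F1 = 2 * P * R / (P + R)
P = TP/(TP+FP) = 19/31 = 19/31
R = TP/(TP+FN) = 19/39 = 19/39
2 * P * R = 2 * 19/31 * 19/39 = 722/1209
P + R = 19/31 + 19/39 = 1330/1209
F1 = 722/1209 / 1330/1209 = 19/35

19/35


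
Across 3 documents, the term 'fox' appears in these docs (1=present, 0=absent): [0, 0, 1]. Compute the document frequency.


Checking each document for 'fox':
Doc 1: absent
Doc 2: absent
Doc 3: present
df = sum of presences = 0 + 0 + 1 = 1

1


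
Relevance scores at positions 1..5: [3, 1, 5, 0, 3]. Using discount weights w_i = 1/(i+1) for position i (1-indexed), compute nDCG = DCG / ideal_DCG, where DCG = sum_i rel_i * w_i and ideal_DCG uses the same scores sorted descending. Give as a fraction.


Position discount weights w_i = 1/(i+1) for i=1..5:
Weights = [1/2, 1/3, 1/4, 1/5, 1/6]
Actual relevance: [3, 1, 5, 0, 3]
DCG = 3/2 + 1/3 + 5/4 + 0/5 + 3/6 = 43/12
Ideal relevance (sorted desc): [5, 3, 3, 1, 0]
Ideal DCG = 5/2 + 3/3 + 3/4 + 1/5 + 0/6 = 89/20
nDCG = DCG / ideal_DCG = 43/12 / 89/20 = 215/267

215/267


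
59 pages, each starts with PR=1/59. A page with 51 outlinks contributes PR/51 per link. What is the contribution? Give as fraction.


Initial PR = 1/59 = 1/59
Outlinks = 51
Contribution per link = PR / outlinks
= 1/59 / 51
= 1/3009

1/3009


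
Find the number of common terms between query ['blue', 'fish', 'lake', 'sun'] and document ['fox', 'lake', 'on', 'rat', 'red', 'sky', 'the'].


Query terms: ['blue', 'fish', 'lake', 'sun']
Document terms: ['fox', 'lake', 'on', 'rat', 'red', 'sky', 'the']
Common terms: ['lake']
Overlap count = 1

1


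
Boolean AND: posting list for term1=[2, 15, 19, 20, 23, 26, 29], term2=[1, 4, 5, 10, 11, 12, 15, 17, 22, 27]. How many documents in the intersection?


Boolean AND: find intersection of posting lists
term1 docs: [2, 15, 19, 20, 23, 26, 29]
term2 docs: [1, 4, 5, 10, 11, 12, 15, 17, 22, 27]
Intersection: [15]
|intersection| = 1

1


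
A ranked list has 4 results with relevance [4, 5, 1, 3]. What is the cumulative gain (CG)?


Cumulative Gain = sum of relevance scores
Position 1: rel=4, running sum=4
Position 2: rel=5, running sum=9
Position 3: rel=1, running sum=10
Position 4: rel=3, running sum=13
CG = 13

13


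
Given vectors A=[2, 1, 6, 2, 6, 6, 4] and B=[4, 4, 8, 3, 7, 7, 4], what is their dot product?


Dot product = sum of element-wise products
A[0]*B[0] = 2*4 = 8
A[1]*B[1] = 1*4 = 4
A[2]*B[2] = 6*8 = 48
A[3]*B[3] = 2*3 = 6
A[4]*B[4] = 6*7 = 42
A[5]*B[5] = 6*7 = 42
A[6]*B[6] = 4*4 = 16
Sum = 8 + 4 + 48 + 6 + 42 + 42 + 16 = 166

166


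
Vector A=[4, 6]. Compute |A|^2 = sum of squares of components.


|A|^2 = sum of squared components
A[0]^2 = 4^2 = 16
A[1]^2 = 6^2 = 36
Sum = 16 + 36 = 52

52


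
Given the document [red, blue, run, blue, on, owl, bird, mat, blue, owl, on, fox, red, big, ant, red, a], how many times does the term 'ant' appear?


Document has 17 words
Scanning for 'ant':
Found at positions: [14]
Count = 1

1


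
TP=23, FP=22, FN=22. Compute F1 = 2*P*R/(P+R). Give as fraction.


F1 = 2 * P * R / (P + R)
P = TP/(TP+FP) = 23/45 = 23/45
R = TP/(TP+FN) = 23/45 = 23/45
2 * P * R = 2 * 23/45 * 23/45 = 1058/2025
P + R = 23/45 + 23/45 = 46/45
F1 = 1058/2025 / 46/45 = 23/45

23/45


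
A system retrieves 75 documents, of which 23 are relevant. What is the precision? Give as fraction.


Precision = relevant_retrieved / total_retrieved
= 23 / 75
= 23 / (23 + 52)
= 23/75

23/75


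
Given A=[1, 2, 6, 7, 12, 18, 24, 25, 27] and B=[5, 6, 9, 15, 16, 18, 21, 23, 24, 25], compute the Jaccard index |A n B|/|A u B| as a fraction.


A intersect B = [6, 18, 24, 25]
|A intersect B| = 4
A union B = [1, 2, 5, 6, 7, 9, 12, 15, 16, 18, 21, 23, 24, 25, 27]
|A union B| = 15
Jaccard = 4/15 = 4/15

4/15


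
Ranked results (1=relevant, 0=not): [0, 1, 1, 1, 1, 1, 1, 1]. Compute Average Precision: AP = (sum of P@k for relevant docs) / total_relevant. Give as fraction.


Computing P@k for each relevant position:
Position 1: not relevant
Position 2: relevant, P@2 = 1/2 = 1/2
Position 3: relevant, P@3 = 2/3 = 2/3
Position 4: relevant, P@4 = 3/4 = 3/4
Position 5: relevant, P@5 = 4/5 = 4/5
Position 6: relevant, P@6 = 5/6 = 5/6
Position 7: relevant, P@7 = 6/7 = 6/7
Position 8: relevant, P@8 = 7/8 = 7/8
Sum of P@k = 1/2 + 2/3 + 3/4 + 4/5 + 5/6 + 6/7 + 7/8 = 1479/280
AP = 1479/280 / 7 = 1479/1960

1479/1960


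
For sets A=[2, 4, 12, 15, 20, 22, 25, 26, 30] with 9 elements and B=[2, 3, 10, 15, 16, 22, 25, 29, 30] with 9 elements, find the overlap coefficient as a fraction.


A intersect B = [2, 15, 22, 25, 30]
|A intersect B| = 5
min(|A|, |B|) = min(9, 9) = 9
Overlap = 5 / 9 = 5/9

5/9


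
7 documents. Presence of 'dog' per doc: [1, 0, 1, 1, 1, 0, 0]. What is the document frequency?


Checking each document for 'dog':
Doc 1: present
Doc 2: absent
Doc 3: present
Doc 4: present
Doc 5: present
Doc 6: absent
Doc 7: absent
df = sum of presences = 1 + 0 + 1 + 1 + 1 + 0 + 0 = 4

4


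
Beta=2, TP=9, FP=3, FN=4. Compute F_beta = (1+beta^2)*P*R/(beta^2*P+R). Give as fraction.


P = TP/(TP+FP) = 9/12 = 3/4
R = TP/(TP+FN) = 9/13 = 9/13
beta^2 = 2^2 = 4
(1 + beta^2) = 5
Numerator = (1+beta^2)*P*R = 135/52
Denominator = beta^2*P + R = 3 + 9/13 = 48/13
F_beta = 45/64

45/64


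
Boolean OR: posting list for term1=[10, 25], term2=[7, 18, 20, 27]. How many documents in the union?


Boolean OR: find union of posting lists
term1 docs: [10, 25]
term2 docs: [7, 18, 20, 27]
Union: [7, 10, 18, 20, 25, 27]
|union| = 6

6


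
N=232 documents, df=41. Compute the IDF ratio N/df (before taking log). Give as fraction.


IDF ratio = N / df
= 232 / 41
= 232/41

232/41


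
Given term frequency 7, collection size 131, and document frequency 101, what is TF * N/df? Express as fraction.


TF * (N/df)
= 7 * (131/101)
= 7 * 131/101
= 917/101

917/101


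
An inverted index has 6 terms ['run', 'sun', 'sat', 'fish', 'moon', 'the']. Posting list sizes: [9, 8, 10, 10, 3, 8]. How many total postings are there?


Summing posting list sizes:
'run': 9 postings
'sun': 8 postings
'sat': 10 postings
'fish': 10 postings
'moon': 3 postings
'the': 8 postings
Total = 9 + 8 + 10 + 10 + 3 + 8 = 48

48


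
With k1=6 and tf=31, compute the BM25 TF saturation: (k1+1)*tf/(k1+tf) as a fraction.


BM25 TF component = (k1+1)*tf / (k1+tf)
k1 = 6, tf = 31
Numerator = (6+1)*31 = 217
Denominator = 6 + 31 = 37
= 217/37 = 217/37

217/37


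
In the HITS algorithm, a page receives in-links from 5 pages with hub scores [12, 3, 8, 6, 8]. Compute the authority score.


Authority = sum of hub scores of in-linkers
In-link 1: hub score = 12
In-link 2: hub score = 3
In-link 3: hub score = 8
In-link 4: hub score = 6
In-link 5: hub score = 8
Authority = 12 + 3 + 8 + 6 + 8 = 37

37


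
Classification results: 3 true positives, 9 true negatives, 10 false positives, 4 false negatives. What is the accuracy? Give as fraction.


Accuracy = (TP + TN) / (TP + TN + FP + FN)
TP + TN = 3 + 9 = 12
Total = 3 + 9 + 10 + 4 = 26
Accuracy = 12 / 26 = 6/13

6/13


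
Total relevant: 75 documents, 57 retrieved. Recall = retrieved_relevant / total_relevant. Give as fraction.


Recall = retrieved_relevant / total_relevant
= 57 / 75
= 57 / (57 + 18)
= 19/25

19/25


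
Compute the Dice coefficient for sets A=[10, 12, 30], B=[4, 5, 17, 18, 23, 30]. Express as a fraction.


A intersect B = [30]
|A intersect B| = 1
|A| = 3, |B| = 6
Dice = 2*1 / (3+6)
= 2 / 9 = 2/9

2/9


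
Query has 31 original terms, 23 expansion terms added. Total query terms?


Original terms: 31
Expansion terms: 23
Total = 31 + 23 = 54

54


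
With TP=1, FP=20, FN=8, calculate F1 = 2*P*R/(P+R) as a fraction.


F1 = 2 * P * R / (P + R)
P = TP/(TP+FP) = 1/21 = 1/21
R = TP/(TP+FN) = 1/9 = 1/9
2 * P * R = 2 * 1/21 * 1/9 = 2/189
P + R = 1/21 + 1/9 = 10/63
F1 = 2/189 / 10/63 = 1/15

1/15


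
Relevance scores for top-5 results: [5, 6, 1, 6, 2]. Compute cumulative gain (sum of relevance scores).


Cumulative Gain = sum of relevance scores
Position 1: rel=5, running sum=5
Position 2: rel=6, running sum=11
Position 3: rel=1, running sum=12
Position 4: rel=6, running sum=18
Position 5: rel=2, running sum=20
CG = 20

20


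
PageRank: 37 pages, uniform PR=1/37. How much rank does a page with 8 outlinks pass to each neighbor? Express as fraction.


Initial PR = 1/37 = 1/37
Outlinks = 8
Contribution per link = PR / outlinks
= 1/37 / 8
= 1/296

1/296


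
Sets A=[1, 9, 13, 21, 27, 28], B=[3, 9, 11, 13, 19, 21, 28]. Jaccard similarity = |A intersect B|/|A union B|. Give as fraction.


A intersect B = [9, 13, 21, 28]
|A intersect B| = 4
A union B = [1, 3, 9, 11, 13, 19, 21, 27, 28]
|A union B| = 9
Jaccard = 4/9 = 4/9

4/9


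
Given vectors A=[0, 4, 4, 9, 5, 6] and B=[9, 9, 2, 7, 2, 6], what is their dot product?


Dot product = sum of element-wise products
A[0]*B[0] = 0*9 = 0
A[1]*B[1] = 4*9 = 36
A[2]*B[2] = 4*2 = 8
A[3]*B[3] = 9*7 = 63
A[4]*B[4] = 5*2 = 10
A[5]*B[5] = 6*6 = 36
Sum = 0 + 36 + 8 + 63 + 10 + 36 = 153

153


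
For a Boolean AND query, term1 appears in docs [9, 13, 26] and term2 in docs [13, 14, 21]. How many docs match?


Boolean AND: find intersection of posting lists
term1 docs: [9, 13, 26]
term2 docs: [13, 14, 21]
Intersection: [13]
|intersection| = 1

1


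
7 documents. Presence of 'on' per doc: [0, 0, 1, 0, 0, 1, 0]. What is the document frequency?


Checking each document for 'on':
Doc 1: absent
Doc 2: absent
Doc 3: present
Doc 4: absent
Doc 5: absent
Doc 6: present
Doc 7: absent
df = sum of presences = 0 + 0 + 1 + 0 + 0 + 1 + 0 = 2

2


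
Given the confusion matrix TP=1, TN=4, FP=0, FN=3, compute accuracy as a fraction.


Accuracy = (TP + TN) / (TP + TN + FP + FN)
TP + TN = 1 + 4 = 5
Total = 1 + 4 + 0 + 3 = 8
Accuracy = 5 / 8 = 5/8

5/8


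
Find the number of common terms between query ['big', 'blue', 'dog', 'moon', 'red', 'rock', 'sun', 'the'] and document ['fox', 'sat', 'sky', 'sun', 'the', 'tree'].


Query terms: ['big', 'blue', 'dog', 'moon', 'red', 'rock', 'sun', 'the']
Document terms: ['fox', 'sat', 'sky', 'sun', 'the', 'tree']
Common terms: ['sun', 'the']
Overlap count = 2

2


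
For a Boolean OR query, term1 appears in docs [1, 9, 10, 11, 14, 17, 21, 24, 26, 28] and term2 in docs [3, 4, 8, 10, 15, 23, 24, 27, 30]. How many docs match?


Boolean OR: find union of posting lists
term1 docs: [1, 9, 10, 11, 14, 17, 21, 24, 26, 28]
term2 docs: [3, 4, 8, 10, 15, 23, 24, 27, 30]
Union: [1, 3, 4, 8, 9, 10, 11, 14, 15, 17, 21, 23, 24, 26, 27, 28, 30]
|union| = 17

17
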